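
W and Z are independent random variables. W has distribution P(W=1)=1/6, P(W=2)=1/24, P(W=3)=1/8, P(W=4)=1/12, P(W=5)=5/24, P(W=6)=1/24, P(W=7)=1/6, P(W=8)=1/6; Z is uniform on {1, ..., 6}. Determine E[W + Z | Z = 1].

P(Z = 1) = 1/6.
Summing (W+Z)·P(x,y) over outcomes with Z = 1 gives 23/24.
E[W + Z | Z = 1] = (23/24) / (1/6) = 23/4.

23/4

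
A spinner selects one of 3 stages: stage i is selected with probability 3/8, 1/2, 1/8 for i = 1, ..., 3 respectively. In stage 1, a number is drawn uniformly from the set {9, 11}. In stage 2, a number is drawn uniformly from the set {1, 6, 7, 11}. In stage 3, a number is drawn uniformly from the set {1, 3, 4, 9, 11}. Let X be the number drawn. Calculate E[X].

303/40

E[X | stage 1] = (9+11)/2 = 10.
E[X | stage 2] = (1+6+7+11)/4 = 25/4.
E[X | stage 3] = (1+3+4+9+11)/5 = 28/5.
E[X] = (3/8)·(10) + (1/2)·(25/4) + (1/8)·(28/5) = 303/40.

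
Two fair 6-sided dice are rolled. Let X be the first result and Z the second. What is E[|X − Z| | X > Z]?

7/3

P(X > Z) = 5/12.
Summing |X−Z|·P(x,y) over outcomes with X > Z gives 35/36.
E[|X − Z| | X > Z] = (35/36) / (5/12) = 7/3.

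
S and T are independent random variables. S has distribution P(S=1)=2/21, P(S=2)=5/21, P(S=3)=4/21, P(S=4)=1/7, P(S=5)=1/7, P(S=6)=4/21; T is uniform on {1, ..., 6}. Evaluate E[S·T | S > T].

314/27

P(S > T) = 3/7.
Summing ST·P(x,y) over outcomes with S > T gives 314/63.
E[S·T | S > T] = (314/63) / (3/7) = 314/27.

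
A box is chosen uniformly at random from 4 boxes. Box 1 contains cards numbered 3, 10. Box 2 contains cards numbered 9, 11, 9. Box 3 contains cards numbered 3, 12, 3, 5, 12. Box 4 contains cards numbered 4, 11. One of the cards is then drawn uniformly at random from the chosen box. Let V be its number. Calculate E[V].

E[V | box 1] = (3+10)/2 = 13/2.
E[V | box 2] = (9+11+9)/3 = 29/3.
E[V | box 3] = (3+12+3+5+12)/5 = 7.
E[V | box 4] = (4+11)/2 = 15/2.
By the law of total expectation,
E[V] = (1/4)·(13/2) + (1/4)·(29/3) + (1/4)·(7) + (1/4)·(15/2) = 23/3.

23/3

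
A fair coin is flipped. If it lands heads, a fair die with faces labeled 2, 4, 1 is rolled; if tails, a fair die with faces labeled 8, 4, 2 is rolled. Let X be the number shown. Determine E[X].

E[X | heads] = (2+4+1)/3 = 7/3.
E[X | tails] = (8+4+2)/3 = 14/3.
E[X] = (1/2)·(7/3) + (1/2)·(14/3) = 7/2.

7/2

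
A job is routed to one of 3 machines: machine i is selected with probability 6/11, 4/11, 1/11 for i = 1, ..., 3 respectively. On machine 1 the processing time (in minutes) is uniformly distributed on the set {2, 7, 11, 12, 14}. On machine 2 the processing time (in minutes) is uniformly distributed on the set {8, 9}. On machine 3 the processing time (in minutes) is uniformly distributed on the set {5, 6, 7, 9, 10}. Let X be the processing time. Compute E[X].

E[X | machine 1] = (2+7+11+12+14)/5 = 46/5.
E[X | machine 2] = (8+9)/2 = 17/2.
E[X | machine 3] = (5+6+7+9+10)/5 = 37/5.
E[X] = (6/11)·(46/5) + (4/11)·(17/2) + (1/11)·(37/5) = 483/55.

483/55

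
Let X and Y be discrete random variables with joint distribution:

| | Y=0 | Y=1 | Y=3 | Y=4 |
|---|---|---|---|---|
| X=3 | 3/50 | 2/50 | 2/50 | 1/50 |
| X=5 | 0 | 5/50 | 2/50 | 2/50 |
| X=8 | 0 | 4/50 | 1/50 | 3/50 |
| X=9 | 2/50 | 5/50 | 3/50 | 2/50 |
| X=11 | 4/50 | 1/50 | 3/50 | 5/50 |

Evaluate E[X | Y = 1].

7

P(Y = 1) = 17/50.
Σ X·P over the event = 3·(2/50) + 5·(5/50) + 8·(4/50) + 9·(5/50) + 11·(1/50) = 119/50.
E[X | Y = 1] = (119/50) / (17/50) = 7.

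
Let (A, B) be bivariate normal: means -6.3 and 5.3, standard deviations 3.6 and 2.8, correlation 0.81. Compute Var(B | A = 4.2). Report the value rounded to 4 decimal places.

2.6962

The conditional variance in a bivariate normal is σ_B²(1 − ρ²), independent of x.
Var(B | A=4.2) = (2.8)²·(1 − (0.81)²) = 7.84·0.3439 = 2.6962.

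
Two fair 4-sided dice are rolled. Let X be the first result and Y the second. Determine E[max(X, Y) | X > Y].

10/3

Outcomes with X > Y: (2,1), (3,1), (3,2), (4,1), (4,2), (4,3), each with probability 1/16.
E[max(X, Y) | X > Y] = (2 + 3 + 3 + 4 + 4 + 4) / 6 = 10/3.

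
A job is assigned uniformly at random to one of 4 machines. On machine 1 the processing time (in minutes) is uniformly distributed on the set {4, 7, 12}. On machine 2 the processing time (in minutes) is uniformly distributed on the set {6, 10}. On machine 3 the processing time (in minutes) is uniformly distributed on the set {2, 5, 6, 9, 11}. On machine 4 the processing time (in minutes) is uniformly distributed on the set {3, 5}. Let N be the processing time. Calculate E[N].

E[N | machine 1] = (4+7+12)/3 = 23/3.
E[N | machine 2] = (6+10)/2 = 8.
E[N | machine 3] = (2+5+6+9+11)/5 = 33/5.
E[N | machine 4] = (3+5)/2 = 4.
E[N] = (1/4)·(23/3) + (1/4)·(8) + (1/4)·(33/5) + (1/4)·(4) = 197/30.

197/30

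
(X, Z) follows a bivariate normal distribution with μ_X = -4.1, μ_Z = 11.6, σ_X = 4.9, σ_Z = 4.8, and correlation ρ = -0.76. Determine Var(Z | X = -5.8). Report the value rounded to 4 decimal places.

9.7321

For a bivariate normal, Var(Z | X=x) = σ_Z²(1 − ρ²).
Var(Z | X=-5.8) = (4.8)²·(1 − (-0.76)²) = 23.04·0.4224 = 9.7321.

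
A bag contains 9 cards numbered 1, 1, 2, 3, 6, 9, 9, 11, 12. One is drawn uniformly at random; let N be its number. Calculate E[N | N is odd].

17/3

P(N is odd) = 2/3.
Σ over the event: 1·2/9 + 3·1/9 + 9·2/9 + 11·1/9 = 34/9.
E[N | N is odd] = (34/9) / (2/3) = 17/3.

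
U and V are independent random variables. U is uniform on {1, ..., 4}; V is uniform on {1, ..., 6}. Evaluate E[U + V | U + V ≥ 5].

P(U + V ≥ 5) = 3/4.
Summing (U+V)·P(x,y) over outcomes with U + V ≥ 5 gives 31/6.
E[U + V | U + V ≥ 5] = (31/6) / (3/4) = 62/9.

62/9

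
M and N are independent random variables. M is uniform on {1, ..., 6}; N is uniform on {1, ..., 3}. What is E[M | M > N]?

53/12

P(M > N) = 2/3.
Summing M·P(x,y) over outcomes with M > N gives 53/18.
E[M | M > N] = (53/18) / (2/3) = 53/12.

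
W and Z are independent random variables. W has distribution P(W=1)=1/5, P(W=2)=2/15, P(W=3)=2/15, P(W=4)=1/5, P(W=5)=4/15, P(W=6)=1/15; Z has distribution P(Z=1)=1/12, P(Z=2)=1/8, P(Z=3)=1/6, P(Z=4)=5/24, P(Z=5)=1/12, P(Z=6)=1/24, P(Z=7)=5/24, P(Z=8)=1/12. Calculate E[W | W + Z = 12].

P(W + Z = 12) = 3/40.
Summing W·P(x,y) over outcomes with W + Z = 12 gives 13/36.
E[W | W + Z = 12] = (13/36) / (3/40) = 130/27.

130/27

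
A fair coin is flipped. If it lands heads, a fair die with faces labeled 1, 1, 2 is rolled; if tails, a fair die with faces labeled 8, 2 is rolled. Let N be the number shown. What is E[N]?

E[N | heads] = (1+1+2)/3 = 4/3.
E[N | tails] = (8+2)/2 = 5.
By the law of total expectation,
E[N] = (1/2)·(4/3) + (1/2)·(5) = 19/6.

19/6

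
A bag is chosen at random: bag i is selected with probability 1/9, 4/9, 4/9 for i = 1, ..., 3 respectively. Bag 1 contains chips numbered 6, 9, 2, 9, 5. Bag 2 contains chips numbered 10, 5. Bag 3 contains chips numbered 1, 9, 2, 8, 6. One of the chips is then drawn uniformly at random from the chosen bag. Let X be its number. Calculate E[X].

E[X | bag 1] = (6+9+2+9+5)/5 = 31/5.
E[X | bag 2] = (10+5)/2 = 15/2.
E[X | bag 3] = (1+9+2+8+6)/5 = 26/5.
By the law of total expectation,
E[X] = (1/9)·(31/5) + (4/9)·(15/2) + (4/9)·(26/5) = 19/3.

19/3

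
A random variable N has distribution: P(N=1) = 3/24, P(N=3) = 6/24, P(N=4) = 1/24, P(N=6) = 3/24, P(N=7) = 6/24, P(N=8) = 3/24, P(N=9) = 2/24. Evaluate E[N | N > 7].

42/5

P(N > 7) = 5/24.
Σ over the event: 8·1/8 + 9·1/12 = 7/4.
E[N | N > 7] = (7/4) / (5/24) = 42/5.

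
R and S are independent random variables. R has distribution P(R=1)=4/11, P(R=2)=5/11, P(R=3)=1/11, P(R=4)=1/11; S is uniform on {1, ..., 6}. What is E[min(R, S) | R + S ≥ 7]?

16/7

P(R + S ≥ 7) = 7/22.
Summing min(R,S)·P(x,y) over outcomes with R + S ≥ 7 gives 8/11.
E[min(R, S) | R + S ≥ 7] = (8/11) / (7/22) = 16/7.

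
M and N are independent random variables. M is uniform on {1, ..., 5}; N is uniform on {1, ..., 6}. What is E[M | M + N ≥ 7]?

11/3

P(M + N ≥ 7) = 1/2.
Summing M·P(x,y) over outcomes with M + N ≥ 7 gives 11/6.
E[M | M + N ≥ 7] = (11/6) / (1/2) = 11/3.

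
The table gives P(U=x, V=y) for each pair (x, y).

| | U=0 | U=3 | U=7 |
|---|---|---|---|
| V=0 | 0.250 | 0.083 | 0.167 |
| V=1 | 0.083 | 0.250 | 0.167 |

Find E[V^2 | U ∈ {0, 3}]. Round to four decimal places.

0.5000

P(U ∈ {0, 3}) = 0.666.
Σ V^2·P over the event = 0·(0.250) + 1·(0.083) + 0·(0.083) + 1·(0.250) = 0.333.
E[V^2 | U ∈ {0, 3}] = (0.333) / (0.666) = 0.5000.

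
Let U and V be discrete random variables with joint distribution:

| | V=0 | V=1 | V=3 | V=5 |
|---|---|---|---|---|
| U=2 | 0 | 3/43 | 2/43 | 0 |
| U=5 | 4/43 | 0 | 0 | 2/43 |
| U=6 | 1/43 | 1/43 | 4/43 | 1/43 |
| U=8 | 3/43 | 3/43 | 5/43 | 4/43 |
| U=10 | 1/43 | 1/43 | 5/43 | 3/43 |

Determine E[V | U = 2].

9/5

P(U = 2) = 5/43.
Σ V·P over the event = 1·(3/43) + 3·(2/43) = 9/43.
E[V | U = 2] = (9/43) / (5/43) = 9/5.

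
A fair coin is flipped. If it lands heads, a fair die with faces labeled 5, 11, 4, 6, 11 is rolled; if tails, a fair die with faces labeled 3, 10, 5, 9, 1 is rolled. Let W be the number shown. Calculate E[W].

13/2

E[W | heads] = (5+11+4+6+11)/5 = 37/5.
E[W | tails] = (3+10+5+9+1)/5 = 28/5.
E[W] = (1/2)·(37/5) + (1/2)·(28/5) = 13/2.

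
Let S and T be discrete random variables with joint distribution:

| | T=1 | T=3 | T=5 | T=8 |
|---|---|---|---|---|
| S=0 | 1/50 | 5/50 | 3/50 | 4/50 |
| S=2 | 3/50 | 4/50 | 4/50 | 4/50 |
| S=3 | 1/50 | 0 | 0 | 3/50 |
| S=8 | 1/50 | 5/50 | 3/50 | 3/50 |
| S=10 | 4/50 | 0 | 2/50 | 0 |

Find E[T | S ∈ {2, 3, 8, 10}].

161/37

P(S ∈ {2, 3, 8, 10}) = 37/50.
Summing T·P(S=x,T=y) over the conditioning event gives 161/50.
E[T | S ∈ {2, 3, 8, 10}] = (161/50) / (37/50) = 161/37.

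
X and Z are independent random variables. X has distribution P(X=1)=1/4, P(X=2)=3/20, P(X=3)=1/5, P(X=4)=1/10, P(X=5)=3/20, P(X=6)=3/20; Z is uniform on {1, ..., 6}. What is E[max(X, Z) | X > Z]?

P(X > Z) = 11/30.
Summing max(X,Z)·P(x,y) over outcomes with X > Z gives 17/10.
E[max(X, Z) | X > Z] = (17/10) / (11/30) = 51/11.

51/11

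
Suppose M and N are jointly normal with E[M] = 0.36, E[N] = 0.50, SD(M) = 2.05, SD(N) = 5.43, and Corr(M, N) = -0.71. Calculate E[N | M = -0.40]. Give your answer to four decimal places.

1.9293

For a bivariate normal, E[N | M=x] = μ_N + ρ·(σ_N/σ_M)·(x − μ_M).
E[N | M=-0.40] = 0.50 + (-0.71)·(5.43/2.05)·(-0.40 − (0.36)) = 0.50 + (-1.8806)·(-0.76) = 1.9293.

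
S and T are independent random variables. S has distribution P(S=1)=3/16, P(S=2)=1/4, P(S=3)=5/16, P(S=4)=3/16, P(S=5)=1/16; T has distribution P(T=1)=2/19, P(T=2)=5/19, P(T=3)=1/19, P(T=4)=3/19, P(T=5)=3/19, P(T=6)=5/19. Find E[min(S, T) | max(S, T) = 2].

63/43

P(max(S, T) = 2) = 43/304.
Summing min(S,T)·P(x,y) over outcomes with max(S, T) = 2 gives 63/304.
E[min(S, T) | max(S, T) = 2] = (63/304) / (43/304) = 63/43.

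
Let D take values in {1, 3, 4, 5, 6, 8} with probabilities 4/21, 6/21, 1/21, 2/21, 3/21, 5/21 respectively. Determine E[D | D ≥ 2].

P(D ≥ 2) = 17/21.
Σ over the event: 3·2/7 + 4·1/21 + 5·2/21 + 6·1/7 + 8·5/21 = 30/7.
E[D | D ≥ 2] = (30/7) / (17/21) = 90/17.

90/17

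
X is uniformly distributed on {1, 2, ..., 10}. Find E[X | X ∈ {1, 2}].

P(X ∈ {1, 2}) = 1/5.
Σ over the event: 1·1/10 + 2·1/10 = 3/10.
E[X | X ∈ {1, 2}] = (3/10) / (1/5) = 3/2.

3/2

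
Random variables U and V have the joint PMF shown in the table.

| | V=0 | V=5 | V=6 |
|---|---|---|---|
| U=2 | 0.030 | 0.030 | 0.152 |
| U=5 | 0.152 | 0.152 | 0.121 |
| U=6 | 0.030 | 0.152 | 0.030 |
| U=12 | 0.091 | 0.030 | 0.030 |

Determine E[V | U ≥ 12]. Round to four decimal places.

2.1854

P(U ≥ 12) = 0.151.
Σ V·P over the event = 0·(0.091) + 5·(0.030) + 6·(0.030) = 0.330.
E[V | U ≥ 12] = (0.330) / (0.151) = 2.1854.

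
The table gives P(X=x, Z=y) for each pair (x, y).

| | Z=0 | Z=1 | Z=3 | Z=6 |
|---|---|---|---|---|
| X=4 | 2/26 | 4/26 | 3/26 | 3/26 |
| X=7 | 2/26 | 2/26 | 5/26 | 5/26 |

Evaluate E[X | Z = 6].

P(Z = 6) = 4/13.
Σ X·P over the event = 4·(3/26) + 7·(5/26) = 47/26.
E[X | Z = 6] = (47/26) / (4/13) = 47/8.

47/8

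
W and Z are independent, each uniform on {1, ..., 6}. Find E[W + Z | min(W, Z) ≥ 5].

11

Outcomes with min(W, Z) ≥ 5: (5,5), (5,6), (6,5), (6,6), each with probability 1/36.
E[W + Z | min(W, Z) ≥ 5] = (10 + 11 + 11 + 12) / 4 = 11.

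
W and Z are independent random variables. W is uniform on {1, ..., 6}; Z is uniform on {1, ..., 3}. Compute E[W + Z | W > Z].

25/4

P(W > Z) = 2/3.
Summing (W+Z)·P(x,y) over outcomes with W > Z gives 25/6.
E[W + Z | W > Z] = (25/6) / (2/3) = 25/4.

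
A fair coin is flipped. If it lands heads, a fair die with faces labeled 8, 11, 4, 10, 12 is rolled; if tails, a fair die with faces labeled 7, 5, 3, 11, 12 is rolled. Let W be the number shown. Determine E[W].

83/10

E[W | heads] = (8+11+4+10+12)/5 = 9.
E[W | tails] = (7+5+3+11+12)/5 = 38/5.
By the law of total expectation,
E[W] = (1/2)·(9) + (1/2)·(38/5) = 83/10.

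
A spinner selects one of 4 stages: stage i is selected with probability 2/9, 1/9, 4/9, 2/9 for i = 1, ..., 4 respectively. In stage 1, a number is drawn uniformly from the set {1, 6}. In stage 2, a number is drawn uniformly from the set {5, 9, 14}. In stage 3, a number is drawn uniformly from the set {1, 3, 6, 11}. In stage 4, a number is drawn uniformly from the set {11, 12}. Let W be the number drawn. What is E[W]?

181/27

E[W | stage 1] = (1+6)/2 = 7/2.
E[W | stage 2] = (5+9+14)/3 = 28/3.
E[W | stage 3] = (1+3+6+11)/4 = 21/4.
E[W | stage 4] = (11+12)/2 = 23/2.
E[W] = (2/9)·(7/2) + (1/9)·(28/3) + (4/9)·(21/4) + (2/9)·(23/2) = 181/27.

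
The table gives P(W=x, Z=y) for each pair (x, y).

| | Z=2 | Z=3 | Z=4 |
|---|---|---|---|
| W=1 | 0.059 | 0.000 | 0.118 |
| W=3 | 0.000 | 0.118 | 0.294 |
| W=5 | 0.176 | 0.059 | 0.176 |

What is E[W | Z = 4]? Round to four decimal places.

3.1973

P(Z = 4) = 0.588.
Summing W·P(W=x,Z=y) over the conditioning event gives 1.880.
E[W | Z = 4] = (1.880) / (0.588) = 3.1973.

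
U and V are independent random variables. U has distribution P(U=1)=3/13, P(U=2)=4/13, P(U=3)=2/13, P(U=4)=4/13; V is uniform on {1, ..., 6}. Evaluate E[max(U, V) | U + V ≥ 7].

56/11

P(U + V ≥ 7) = 11/26.
Summing max(U,V)·P(x,y) over outcomes with U + V ≥ 7 gives 28/13.
E[max(U, V) | U + V ≥ 7] = (28/13) / (11/26) = 56/11.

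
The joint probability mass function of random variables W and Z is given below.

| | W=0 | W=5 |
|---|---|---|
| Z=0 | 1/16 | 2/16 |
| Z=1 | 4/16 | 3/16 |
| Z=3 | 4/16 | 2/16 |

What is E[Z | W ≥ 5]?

P(W ≥ 5) = 7/16.
Summing Z·P(W=x,Z=y) over the conditioning event gives 9/16.
E[Z | W ≥ 5] = (9/16) / (7/16) = 9/7.

9/7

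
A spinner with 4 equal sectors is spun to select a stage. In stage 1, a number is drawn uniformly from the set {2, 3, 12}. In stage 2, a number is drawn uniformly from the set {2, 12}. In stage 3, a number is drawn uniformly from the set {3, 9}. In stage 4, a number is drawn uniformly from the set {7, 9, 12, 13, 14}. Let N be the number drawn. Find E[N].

E[N | stage 1] = (2+3+12)/3 = 17/3.
E[N | stage 2] = (2+12)/2 = 7.
E[N | stage 3] = (3+9)/2 = 6.
E[N | stage 4] = (7+9+12+13+14)/5 = 11.
E[N] = (1/4)·(17/3) + (1/4)·(7) + (1/4)·(6) + (1/4)·(11) = 89/12.

89/12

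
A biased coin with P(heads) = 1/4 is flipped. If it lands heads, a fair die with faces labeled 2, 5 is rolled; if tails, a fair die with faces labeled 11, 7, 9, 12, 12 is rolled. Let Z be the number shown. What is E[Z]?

341/40

E[Z | heads] = (2+5)/2 = 7/2.
E[Z | tails] = (11+7+9+12+12)/5 = 51/5.
By the law of total expectation,
E[Z] = (1/4)·(7/2) + (3/4)·(51/5) = 341/40.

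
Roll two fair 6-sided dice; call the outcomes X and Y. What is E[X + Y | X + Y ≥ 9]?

Outcomes with X + Y ≥ 9: (3,6), (4,5), (4,6), (5,4), (5,5), (5,6), (6,3), (6,4), (6,5), (6,6), each with probability 1/36.
E[X + Y | X + Y ≥ 9] = (9 + 9 + 10 + 9 + 10 + 11 + 9 + 10 + 11 + 12) / 10 = 10.

10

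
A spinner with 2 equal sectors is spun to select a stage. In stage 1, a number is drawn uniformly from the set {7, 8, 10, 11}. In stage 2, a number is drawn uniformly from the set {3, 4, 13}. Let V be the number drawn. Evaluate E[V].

E[V | stage 1] = (7+8+10+11)/4 = 9.
E[V | stage 2] = (3+4+13)/3 = 20/3.
E[V] = (1/2)·(9) + (1/2)·(20/3) = 47/6.

47/6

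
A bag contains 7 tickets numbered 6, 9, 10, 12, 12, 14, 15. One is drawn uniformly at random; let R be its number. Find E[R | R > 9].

63/5

P(R > 9) = 5/7.
Σ over the event: 10·1/7 + 12·2/7 + 14·1/7 + 15·1/7 = 9.
E[R | R > 9] = (9) / (5/7) = 63/5.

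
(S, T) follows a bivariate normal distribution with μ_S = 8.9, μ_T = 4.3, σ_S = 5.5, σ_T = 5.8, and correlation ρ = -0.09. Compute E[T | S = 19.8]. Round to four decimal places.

3.2655

For a bivariate normal, E[T | S=x] = μ_T + ρ·(σ_T/σ_S)·(x − μ_S).
E[T | S=19.8] = 4.3 + (-0.09)·(5.8/5.5)·(19.8 − (8.9)) = 4.3 + (-0.094909)·(10.9) = 3.2655.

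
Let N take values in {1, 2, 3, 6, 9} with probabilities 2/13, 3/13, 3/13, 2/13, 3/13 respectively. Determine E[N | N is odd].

19/4

P(N is odd) = 8/13.
Σ over the event: 1·2/13 + 3·3/13 + 9·3/13 = 38/13.
E[N | N is odd] = (38/13) / (8/13) = 19/4.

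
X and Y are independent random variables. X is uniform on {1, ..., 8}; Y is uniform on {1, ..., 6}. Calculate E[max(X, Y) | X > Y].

P(X > Y) = 9/16.
Summing max(X,Y)·P(x,y) over outcomes with X > Y gives 10/3.
E[max(X, Y) | X > Y] = (10/3) / (9/16) = 160/27.

160/27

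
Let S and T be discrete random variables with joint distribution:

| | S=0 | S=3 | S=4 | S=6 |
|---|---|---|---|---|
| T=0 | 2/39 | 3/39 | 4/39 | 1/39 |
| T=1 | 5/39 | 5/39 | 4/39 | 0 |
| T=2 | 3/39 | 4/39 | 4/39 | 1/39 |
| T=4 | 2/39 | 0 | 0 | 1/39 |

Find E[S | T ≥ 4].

2

P(T ≥ 4) = 1/13.
Σ S·P over the event = 0·(2/39) + 6·(1/39) = 2/13.
E[S | T ≥ 4] = (2/13) / (1/13) = 2.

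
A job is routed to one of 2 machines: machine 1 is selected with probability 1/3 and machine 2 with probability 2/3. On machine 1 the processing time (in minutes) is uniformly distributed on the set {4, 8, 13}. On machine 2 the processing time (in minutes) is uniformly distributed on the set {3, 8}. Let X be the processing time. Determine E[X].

58/9

E[X | machine 1] = (4+8+13)/3 = 25/3.
E[X | machine 2] = (3+8)/2 = 11/2.
E[X] = (1/3)·(25/3) + (2/3)·(11/2) = 58/9.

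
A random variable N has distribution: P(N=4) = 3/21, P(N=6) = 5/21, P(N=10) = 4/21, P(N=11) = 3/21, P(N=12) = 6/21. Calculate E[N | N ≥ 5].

P(N ≥ 5) = 6/7.
Σ over the event: 6·5/21 + 10·4/21 + 11·1/7 + 12·2/7 = 25/3.
E[N | N ≥ 5] = (25/3) / (6/7) = 175/18.

175/18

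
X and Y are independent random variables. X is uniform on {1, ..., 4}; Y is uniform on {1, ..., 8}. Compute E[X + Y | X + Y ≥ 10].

32/3

Outcomes with X + Y ≥ 10: (2,8), (3,7), (3,8), (4,6), (4,7), (4,8), each with probability 1/32.
E[X + Y | X + Y ≥ 10] = (10 + 10 + 11 + 10 + 11 + 12) / 6 = 32/3.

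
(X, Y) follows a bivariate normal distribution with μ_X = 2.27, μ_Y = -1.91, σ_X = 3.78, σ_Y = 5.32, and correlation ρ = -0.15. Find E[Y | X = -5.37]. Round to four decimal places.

The regression of Y on X has slope ρ·σ_Y/σ_X and passes through (μ_X, μ_Y).
E[Y | X=-5.37] = -1.91 + (-0.15)·(5.32/3.78)·(-5.37 − (2.27)) = -1.91 + (-0.21111)·(-7.64) = -0.2971.

-0.2971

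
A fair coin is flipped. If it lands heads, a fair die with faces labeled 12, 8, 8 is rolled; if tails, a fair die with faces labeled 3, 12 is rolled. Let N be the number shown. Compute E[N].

E[N | heads] = (12+8+8)/3 = 28/3.
E[N | tails] = (3+12)/2 = 15/2.
E[N] = (1/2)·(28/3) + (1/2)·(15/2) = 101/12.

101/12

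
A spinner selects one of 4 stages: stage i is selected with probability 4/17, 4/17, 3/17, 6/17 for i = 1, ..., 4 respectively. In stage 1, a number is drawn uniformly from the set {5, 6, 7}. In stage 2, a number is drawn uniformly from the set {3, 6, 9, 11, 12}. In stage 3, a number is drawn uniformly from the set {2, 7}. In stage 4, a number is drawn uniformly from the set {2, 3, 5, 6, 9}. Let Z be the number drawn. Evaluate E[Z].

E[Z | stage 1] = (5+6+7)/3 = 6.
E[Z | stage 2] = (3+6+9+11+12)/5 = 41/5.
E[Z | stage 3] = (2+7)/2 = 9/2.
E[Z | stage 4] = (2+3+5+6+9)/5 = 5.
E[Z] = (4/17)·(6) + (4/17)·(41/5) + (3/17)·(9/2) + (6/17)·(5) = 59/10.

59/10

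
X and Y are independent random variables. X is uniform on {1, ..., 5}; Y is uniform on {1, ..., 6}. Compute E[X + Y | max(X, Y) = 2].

10/3

P(max(X, Y) = 2) = 1/10.
Summing (X+Y)·P(x,y) over outcomes with max(X, Y) = 2 gives 1/3.
E[X + Y | max(X, Y) = 2] = (1/3) / (1/10) = 10/3.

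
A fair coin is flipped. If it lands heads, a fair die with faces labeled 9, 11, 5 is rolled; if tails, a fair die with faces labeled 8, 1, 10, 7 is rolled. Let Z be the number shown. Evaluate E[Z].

E[Z | heads] = (9+11+5)/3 = 25/3.
E[Z | tails] = (8+1+10+7)/4 = 13/2.
By the law of total expectation,
E[Z] = (1/2)·(25/3) + (1/2)·(13/2) = 89/12.

89/12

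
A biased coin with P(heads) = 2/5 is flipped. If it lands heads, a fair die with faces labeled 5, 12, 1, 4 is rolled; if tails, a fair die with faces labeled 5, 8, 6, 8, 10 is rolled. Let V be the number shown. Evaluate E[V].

166/25

E[V | heads] = (5+12+1+4)/4 = 11/2.
E[V | tails] = (5+8+6+8+10)/5 = 37/5.
By the law of total expectation,
E[V] = (2/5)·(11/2) + (3/5)·(37/5) = 166/25.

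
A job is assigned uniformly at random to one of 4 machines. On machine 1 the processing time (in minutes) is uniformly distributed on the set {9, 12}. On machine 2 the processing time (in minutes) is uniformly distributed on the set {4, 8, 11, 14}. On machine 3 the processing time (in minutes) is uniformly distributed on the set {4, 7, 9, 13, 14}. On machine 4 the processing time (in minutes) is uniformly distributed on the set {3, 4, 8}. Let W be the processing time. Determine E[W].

683/80

E[W | machine 1] = (9+12)/2 = 21/2.
E[W | machine 2] = (4+8+11+14)/4 = 37/4.
E[W | machine 3] = (4+7+9+13+14)/5 = 47/5.
E[W | machine 4] = (3+4+8)/3 = 5.
By the law of total expectation,
E[W] = (1/4)·(21/2) + (1/4)·(37/4) + (1/4)·(47/5) + (1/4)·(5) = 683/80.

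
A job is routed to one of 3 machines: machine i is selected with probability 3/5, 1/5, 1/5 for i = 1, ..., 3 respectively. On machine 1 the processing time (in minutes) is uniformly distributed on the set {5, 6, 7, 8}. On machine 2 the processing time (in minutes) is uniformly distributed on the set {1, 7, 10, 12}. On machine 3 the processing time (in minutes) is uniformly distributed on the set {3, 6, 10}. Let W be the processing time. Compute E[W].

20/3

E[W | machine 1] = (5+6+7+8)/4 = 13/2.
E[W | machine 2] = (1+7+10+12)/4 = 15/2.
E[W | machine 3] = (3+6+10)/3 = 19/3.
By the law of total expectation,
E[W] = (3/5)·(13/2) + (1/5)·(15/2) + (1/5)·(19/3) = 20/3.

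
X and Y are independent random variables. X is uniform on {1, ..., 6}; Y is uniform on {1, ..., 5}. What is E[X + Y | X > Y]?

P(X > Y) = 1/2.
Summing (X+Y)·P(x,y) over outcomes with X > Y gives 7/2.
E[X + Y | X > Y] = (7/2) / (1/2) = 7.

7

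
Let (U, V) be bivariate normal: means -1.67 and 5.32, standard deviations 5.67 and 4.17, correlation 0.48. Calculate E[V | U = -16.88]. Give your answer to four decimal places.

For a bivariate normal, E[V | U=x] = μ_V + ρ·(σ_V/σ_U)·(x − μ_U).
E[V | U=-16.88] = 5.32 + (0.48)·(4.17/5.67)·(-16.88 − (-1.67)) = 5.32 + (0.35302)·(-15.21) = -0.0494.

-0.0494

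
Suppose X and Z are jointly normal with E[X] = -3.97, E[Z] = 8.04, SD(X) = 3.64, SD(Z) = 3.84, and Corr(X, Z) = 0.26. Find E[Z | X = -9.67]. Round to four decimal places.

For a bivariate normal, E[Z | X=x] = μ_Z + ρ·(σ_Z/σ_X)·(x − μ_X).
E[Z | X=-9.67] = 8.04 + (0.26)·(3.84/3.64)·(-9.67 − (-3.97)) = 8.04 + (0.274286)·(-5.7) = 6.4766.

6.4766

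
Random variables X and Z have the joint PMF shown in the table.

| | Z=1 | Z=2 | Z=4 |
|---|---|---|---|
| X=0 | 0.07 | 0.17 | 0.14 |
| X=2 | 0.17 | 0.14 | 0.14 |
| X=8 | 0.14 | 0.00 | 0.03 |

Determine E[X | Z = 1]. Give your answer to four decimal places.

P(Z = 1) = 0.38.
Σ X·P over the event = 0·(0.07) + 2·(0.17) + 8·(0.14) = 1.46.
E[X | Z = 1] = (1.46) / (0.38) = 3.8421.

3.8421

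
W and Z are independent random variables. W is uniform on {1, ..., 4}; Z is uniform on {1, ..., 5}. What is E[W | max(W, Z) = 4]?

22/7

P(max(W, Z) = 4) = 7/20.
Summing W·P(x,y) over outcomes with max(W, Z) = 4 gives 11/10.
E[W | max(W, Z) = 4] = (11/10) / (7/20) = 22/7.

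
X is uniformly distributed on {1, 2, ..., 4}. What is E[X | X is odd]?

2

Given X is odd, X is equally likely to be any of {1, 3}.
E[X | X is odd] = (1 + 3) / 2 = 2.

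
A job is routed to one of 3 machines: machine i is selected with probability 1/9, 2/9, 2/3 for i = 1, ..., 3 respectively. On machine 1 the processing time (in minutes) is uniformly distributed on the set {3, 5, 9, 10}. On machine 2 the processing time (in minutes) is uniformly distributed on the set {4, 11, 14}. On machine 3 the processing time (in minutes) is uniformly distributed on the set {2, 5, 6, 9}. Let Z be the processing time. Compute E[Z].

E[Z | machine 1] = (3+5+9+10)/4 = 27/4.
E[Z | machine 2] = (4+11+14)/3 = 29/3.
E[Z | machine 3] = (2+5+6+9)/4 = 11/2.
E[Z] = (1/9)·(27/4) + (2/9)·(29/3) + (2/3)·(11/2) = 709/108.

709/108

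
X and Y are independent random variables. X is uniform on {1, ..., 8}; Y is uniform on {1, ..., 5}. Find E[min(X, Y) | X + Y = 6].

9/5

Outcomes with X + Y = 6: (1,5), (2,4), (3,3), (4,2), (5,1), each with probability 1/40.
E[min(X, Y) | X + Y = 6] = (1 + 2 + 3 + 2 + 1) / 5 = 9/5.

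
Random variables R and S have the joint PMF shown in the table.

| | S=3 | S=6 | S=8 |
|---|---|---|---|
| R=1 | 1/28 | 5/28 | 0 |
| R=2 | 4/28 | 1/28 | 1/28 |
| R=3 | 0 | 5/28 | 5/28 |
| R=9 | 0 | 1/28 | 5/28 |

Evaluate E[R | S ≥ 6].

93/23

P(S ≥ 6) = 23/28.
Σ R·P over the event = 1·(5/28) + 2·(1/28) + 2·(1/28) + 3·(5/28) + 3·(5/28) + 9·(1/28) + 9·(5/28) = 93/28.
E[R | S ≥ 6] = (93/28) / (23/28) = 93/23.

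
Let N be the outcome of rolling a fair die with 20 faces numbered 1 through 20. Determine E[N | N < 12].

6

Given N < 12, N is equally likely to be any of {1, 2, 3, 4, 5, 6, 7, 8, 9, 10, 11}.
E[N | N < 12] = (1 + 2 + 3 + 4 + 5 + 6 + 7 + 8 + 9 + 10 + 11) / 11 = 6.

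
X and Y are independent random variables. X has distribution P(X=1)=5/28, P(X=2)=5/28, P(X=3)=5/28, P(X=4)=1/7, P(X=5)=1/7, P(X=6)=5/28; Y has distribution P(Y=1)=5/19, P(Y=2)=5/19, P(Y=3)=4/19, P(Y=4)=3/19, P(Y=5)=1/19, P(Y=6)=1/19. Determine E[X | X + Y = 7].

187/43

P(X + Y = 7) = 43/266.
Summing X·P(x,y) over outcomes with X + Y = 7 gives 187/266.
E[X | X + Y = 7] = (187/266) / (43/266) = 187/43.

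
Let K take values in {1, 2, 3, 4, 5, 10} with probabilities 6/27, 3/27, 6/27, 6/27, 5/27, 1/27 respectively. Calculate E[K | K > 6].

P(K > 6) = 1/27.
Σ over the event: 10·1/27 = 10/27.
E[K | K > 6] = (10/27) / (1/27) = 10.

10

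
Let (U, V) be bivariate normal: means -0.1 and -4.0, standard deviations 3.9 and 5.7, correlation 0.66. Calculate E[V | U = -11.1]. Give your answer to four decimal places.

The regression of V on U has slope ρ·σ_V/σ_U and passes through (μ_U, μ_V).
E[V | U=-11.1] = -4.0 + (0.66)·(5.7/3.9)·(-11.1 − (-0.1)) = -4.0 + (0.96462)·(-11) = -14.6108.

-14.6108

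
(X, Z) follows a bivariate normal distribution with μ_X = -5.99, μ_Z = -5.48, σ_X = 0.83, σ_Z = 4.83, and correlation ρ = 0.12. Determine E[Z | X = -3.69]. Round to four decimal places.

E[Z | X=x] = μ_Z + ρ(σ_Z/σ_X)(x − μ_X) for jointly normal variables.
E[Z | X=-3.69] = -5.48 + (0.12)·(4.83/0.83)·(-3.69 − (-5.99)) = -5.48 + (0.69831)·(2.3) = -3.8739.

-3.8739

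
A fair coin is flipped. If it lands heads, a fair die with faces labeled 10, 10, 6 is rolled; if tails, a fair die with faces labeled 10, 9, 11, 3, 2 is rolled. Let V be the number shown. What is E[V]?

47/6

E[V | heads] = (10+10+6)/3 = 26/3.
E[V | tails] = (10+9+11+3+2)/5 = 7.
By the law of total expectation,
E[V] = (1/2)·(26/3) + (1/2)·(7) = 47/6.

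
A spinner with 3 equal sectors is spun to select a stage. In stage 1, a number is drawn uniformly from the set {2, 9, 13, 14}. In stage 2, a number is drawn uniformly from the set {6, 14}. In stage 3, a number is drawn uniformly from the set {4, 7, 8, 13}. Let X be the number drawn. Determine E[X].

55/6

E[X | stage 1] = (2+9+13+14)/4 = 19/2.
E[X | stage 2] = (6+14)/2 = 10.
E[X | stage 3] = (4+7+8+13)/4 = 8.
E[X] = (1/3)·(19/2) + (1/3)·(10) + (1/3)·(8) = 55/6.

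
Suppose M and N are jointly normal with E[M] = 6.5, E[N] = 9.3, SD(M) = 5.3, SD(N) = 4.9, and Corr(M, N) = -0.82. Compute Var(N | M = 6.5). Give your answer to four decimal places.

Var(N | M=x) = (1 − ρ²)·σ_N².
Var(N | M=6.5) = (4.9)²·(1 − (-0.82)²) = 24.01·0.3276 = 7.8657.

7.8657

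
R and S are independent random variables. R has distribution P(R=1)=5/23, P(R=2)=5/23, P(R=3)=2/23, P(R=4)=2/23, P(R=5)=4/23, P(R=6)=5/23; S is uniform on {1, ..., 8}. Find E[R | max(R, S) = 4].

53/20

P(max(R, S) = 4) = 5/46.
Summing R·P(x,y) over outcomes with max(R, S) = 4 gives 53/184.
E[R | max(R, S) = 4] = (53/184) / (5/46) = 53/20.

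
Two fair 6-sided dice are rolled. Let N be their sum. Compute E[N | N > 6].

P(N > 6) = 7/12.
Σ over the event: 7·1/6 + 8·5/36 + 9·1/9 + 10·1/12 + 11·1/18 + 12·1/36 = 91/18.
E[N | N > 6] = (91/18) / (7/12) = 26/3.

26/3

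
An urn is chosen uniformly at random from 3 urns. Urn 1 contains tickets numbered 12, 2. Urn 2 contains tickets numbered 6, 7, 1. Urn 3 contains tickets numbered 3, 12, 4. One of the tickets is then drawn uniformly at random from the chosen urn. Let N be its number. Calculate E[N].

E[N | urn 1] = (12+2)/2 = 7.
E[N | urn 2] = (6+7+1)/3 = 14/3.
E[N | urn 3] = (3+12+4)/3 = 19/3.
E[N] = (1/3)·(7) + (1/3)·(14/3) + (1/3)·(19/3) = 6.

6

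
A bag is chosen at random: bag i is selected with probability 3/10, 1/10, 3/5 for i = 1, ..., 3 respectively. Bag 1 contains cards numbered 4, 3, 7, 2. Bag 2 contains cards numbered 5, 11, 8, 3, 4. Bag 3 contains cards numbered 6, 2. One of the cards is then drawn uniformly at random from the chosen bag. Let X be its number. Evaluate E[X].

211/50

E[X | bag 1] = (4+3+7+2)/4 = 4.
E[X | bag 2] = (5+11+8+3+4)/5 = 31/5.
E[X | bag 3] = (6+2)/2 = 4.
By the law of total expectation,
E[X] = (3/10)·(4) + (1/10)·(31/5) + (3/5)·(4) = 211/50.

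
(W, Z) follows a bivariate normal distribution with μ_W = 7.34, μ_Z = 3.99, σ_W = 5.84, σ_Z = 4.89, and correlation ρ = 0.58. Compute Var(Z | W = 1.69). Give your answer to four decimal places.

The conditional variance in a bivariate normal is σ_Z²(1 − ρ²), independent of x.
Var(Z | W=1.69) = (4.89)²·(1 − (0.58)²) = 23.9121·0.6636 = 15.8681.

15.8681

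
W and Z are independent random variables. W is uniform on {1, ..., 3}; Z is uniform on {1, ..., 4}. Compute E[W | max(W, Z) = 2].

P(max(W, Z) = 2) = 1/4.
Summing W·P(x,y) over outcomes with max(W, Z) = 2 gives 5/12.
E[W | max(W, Z) = 2] = (5/12) / (1/4) = 5/3.

5/3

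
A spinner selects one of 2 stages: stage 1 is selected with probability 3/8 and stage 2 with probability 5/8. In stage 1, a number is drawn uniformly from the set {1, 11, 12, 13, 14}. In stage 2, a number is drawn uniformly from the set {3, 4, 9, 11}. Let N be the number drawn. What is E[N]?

E[N | stage 1] = (1+11+12+13+14)/5 = 51/5.
E[N | stage 2] = (3+4+9+11)/4 = 27/4.
By the law of total expectation,
E[N] = (3/8)·(51/5) + (5/8)·(27/4) = 1287/160.

1287/160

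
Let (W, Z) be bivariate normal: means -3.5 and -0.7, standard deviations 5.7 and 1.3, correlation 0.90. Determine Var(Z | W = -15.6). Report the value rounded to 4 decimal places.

The conditional variance in a bivariate normal is σ_Z²(1 − ρ²), independent of x.
Var(Z | W=-15.6) = (1.3)²·(1 − (0.90)²) = 1.69·0.19 = 0.3211.

0.3211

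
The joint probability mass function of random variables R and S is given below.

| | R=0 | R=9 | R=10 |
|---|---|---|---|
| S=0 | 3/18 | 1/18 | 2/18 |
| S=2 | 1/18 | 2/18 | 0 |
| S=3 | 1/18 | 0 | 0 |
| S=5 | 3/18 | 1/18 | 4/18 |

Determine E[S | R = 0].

P(R = 0) = 4/9.
Σ S·P over the event = 0·(3/18) + 2·(1/18) + 3·(1/18) + 5·(3/18) = 10/9.
E[S | R = 0] = (10/9) / (4/9) = 5/2.

5/2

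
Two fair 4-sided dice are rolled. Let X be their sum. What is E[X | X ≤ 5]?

P(X ≤ 5) = 5/8.
Σ over the event: 2·1/16 + 3·1/8 + 4·3/16 + 5·1/4 = 5/2.
E[X | X ≤ 5] = (5/2) / (5/8) = 4.

4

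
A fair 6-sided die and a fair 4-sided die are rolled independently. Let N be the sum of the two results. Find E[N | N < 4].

P(N < 4) = 1/8.
Σ over the event: 2·1/24 + 3·1/12 = 1/3.
E[N | N < 4] = (1/3) / (1/8) = 8/3.

8/3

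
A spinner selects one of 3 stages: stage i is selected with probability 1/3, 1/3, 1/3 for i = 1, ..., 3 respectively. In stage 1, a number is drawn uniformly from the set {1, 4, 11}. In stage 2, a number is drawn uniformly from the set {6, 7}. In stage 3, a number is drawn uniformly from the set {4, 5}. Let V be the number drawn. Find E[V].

E[V | stage 1] = (1+4+11)/3 = 16/3.
E[V | stage 2] = (6+7)/2 = 13/2.
E[V | stage 3] = (4+5)/2 = 9/2.
E[V] = (1/3)·(16/3) + (1/3)·(13/2) + (1/3)·(9/2) = 49/9.

49/9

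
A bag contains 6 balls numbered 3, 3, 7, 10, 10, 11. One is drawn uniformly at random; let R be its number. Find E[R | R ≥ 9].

P(R ≥ 9) = 1/2.
Σ over the event: 10·1/3 + 11·1/6 = 31/6.
E[R | R ≥ 9] = (31/6) / (1/2) = 31/3.

31/3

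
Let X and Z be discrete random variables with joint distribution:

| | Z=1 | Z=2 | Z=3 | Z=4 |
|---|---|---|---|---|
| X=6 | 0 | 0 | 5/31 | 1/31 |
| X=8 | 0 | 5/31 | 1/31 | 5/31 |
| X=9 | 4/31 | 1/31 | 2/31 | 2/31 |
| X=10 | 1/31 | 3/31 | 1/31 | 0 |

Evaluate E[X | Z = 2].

P(Z = 2) = 9/31.
Σ X·P over the event = 8·(5/31) + 9·(1/31) + 10·(3/31) = 79/31.
E[X | Z = 2] = (79/31) / (9/31) = 79/9.

79/9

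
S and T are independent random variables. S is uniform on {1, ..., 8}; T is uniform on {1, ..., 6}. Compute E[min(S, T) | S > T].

P(S > T) = 9/16.
Summing min(S,T)·P(x,y) over outcomes with S > T gives 77/48.
E[min(S, T) | S > T] = (77/48) / (9/16) = 77/27.

77/27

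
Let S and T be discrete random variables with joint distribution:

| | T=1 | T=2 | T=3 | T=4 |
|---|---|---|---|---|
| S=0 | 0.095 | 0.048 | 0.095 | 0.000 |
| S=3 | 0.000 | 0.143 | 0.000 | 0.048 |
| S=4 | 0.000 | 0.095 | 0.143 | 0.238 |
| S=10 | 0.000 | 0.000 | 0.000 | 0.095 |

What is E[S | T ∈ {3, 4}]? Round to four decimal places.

4.2294

P(T ∈ {3, 4}) = 0.619.
Summing S·P(S=x,T=y) over the conditioning event gives 2.618.
E[S | T ∈ {3, 4}] = (2.618) / (0.619) = 4.2294.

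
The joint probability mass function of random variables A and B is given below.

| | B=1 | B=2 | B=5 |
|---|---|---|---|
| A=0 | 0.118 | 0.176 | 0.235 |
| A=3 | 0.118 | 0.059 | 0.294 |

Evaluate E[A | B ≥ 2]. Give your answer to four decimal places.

1.3861

P(B ≥ 2) = 0.764.
Σ A·P over the event = 0·(0.176) + 0·(0.235) + 3·(0.059) + 3·(0.294) = 1.059.
E[A | B ≥ 2] = (1.059) / (0.764) = 1.3861.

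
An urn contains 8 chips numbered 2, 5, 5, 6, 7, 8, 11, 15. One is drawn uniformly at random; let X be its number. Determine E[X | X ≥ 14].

15

P(X ≥ 14) = 1/8.
Σ over the event: 15·1/8 = 15/8.
E[X | X ≥ 14] = (15/8) / (1/8) = 15.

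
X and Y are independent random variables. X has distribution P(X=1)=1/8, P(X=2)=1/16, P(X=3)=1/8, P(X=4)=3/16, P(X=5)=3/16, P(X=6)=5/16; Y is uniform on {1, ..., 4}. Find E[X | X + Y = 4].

2

P(X + Y = 4) = 5/64.
Summing X·P(x,y) over outcomes with X + Y = 4 gives 5/32.
E[X | X + Y = 4] = (5/32) / (5/64) = 2.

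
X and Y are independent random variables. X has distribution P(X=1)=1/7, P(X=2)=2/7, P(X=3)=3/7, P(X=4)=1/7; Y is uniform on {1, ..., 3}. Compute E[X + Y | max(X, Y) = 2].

17/5

P(max(X, Y) = 2) = 5/21.
Summing (X+Y)·P(x,y) over outcomes with max(X, Y) = 2 gives 17/21.
E[X + Y | max(X, Y) = 2] = (17/21) / (5/21) = 17/5.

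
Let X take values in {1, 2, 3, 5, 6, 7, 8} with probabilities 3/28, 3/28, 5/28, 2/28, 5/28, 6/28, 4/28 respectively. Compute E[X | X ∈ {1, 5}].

13/5

P(X ∈ {1, 5}) = 5/28.
Σ over the event: 1·3/28 + 5·1/14 = 13/28.
E[X | X ∈ {1, 5}] = (13/28) / (5/28) = 13/5.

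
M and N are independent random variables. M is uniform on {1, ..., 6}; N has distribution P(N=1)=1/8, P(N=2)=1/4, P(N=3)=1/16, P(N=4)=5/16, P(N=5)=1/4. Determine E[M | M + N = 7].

59/16

P(M + N = 7) = 1/6.
Summing M·P(x,y) over outcomes with M + N = 7 gives 59/96.
E[M | M + N = 7] = (59/96) / (1/6) = 59/16.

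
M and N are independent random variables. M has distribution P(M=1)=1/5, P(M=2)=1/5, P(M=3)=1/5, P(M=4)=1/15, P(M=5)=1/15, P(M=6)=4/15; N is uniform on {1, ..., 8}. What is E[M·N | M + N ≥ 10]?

P(M + N ≥ 10) = 3/10.
Summing MN·P(x,y) over outcomes with M + N ≥ 10 gives 1117/120.
E[M·N | M + N ≥ 10] = (1117/120) / (3/10) = 1117/36.

1117/36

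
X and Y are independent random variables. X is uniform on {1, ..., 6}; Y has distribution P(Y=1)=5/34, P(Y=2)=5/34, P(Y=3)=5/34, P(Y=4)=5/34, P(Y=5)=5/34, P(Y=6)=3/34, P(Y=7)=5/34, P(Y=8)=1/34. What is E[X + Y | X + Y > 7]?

P(X + Y > 7) = 101/204.
Summing (X+Y)·P(x,y) over outcomes with X + Y > 7 gives 82/17.
E[X + Y | X + Y > 7] = (82/17) / (101/204) = 984/101.

984/101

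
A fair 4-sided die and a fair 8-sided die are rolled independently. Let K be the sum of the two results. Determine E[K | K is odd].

P(K is odd) = 1/2.
Σ over the event: 3·1/16 + 5·1/8 + 7·1/8 + 9·1/8 + 11·1/16 = 7/2.
E[K | K is odd] = (7/2) / (1/2) = 7.

7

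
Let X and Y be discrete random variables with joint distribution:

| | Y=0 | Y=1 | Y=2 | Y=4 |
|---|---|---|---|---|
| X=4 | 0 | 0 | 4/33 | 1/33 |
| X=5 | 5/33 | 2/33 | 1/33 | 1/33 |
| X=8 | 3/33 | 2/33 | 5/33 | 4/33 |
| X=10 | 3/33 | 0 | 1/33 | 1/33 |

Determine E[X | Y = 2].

71/11

P(Y = 2) = 1/3.
Σ X·P over the event = 4·(4/33) + 5·(1/33) + 8·(5/33) + 10·(1/33) = 71/33.
E[X | Y = 2] = (71/33) / (1/3) = 71/11.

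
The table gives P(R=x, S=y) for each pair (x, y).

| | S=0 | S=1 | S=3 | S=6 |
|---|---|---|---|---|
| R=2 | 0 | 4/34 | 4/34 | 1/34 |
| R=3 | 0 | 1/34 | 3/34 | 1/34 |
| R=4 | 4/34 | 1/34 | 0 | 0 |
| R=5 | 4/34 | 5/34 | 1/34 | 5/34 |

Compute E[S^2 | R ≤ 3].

P(R ≤ 3) = 7/17.
Summing S^2·P(R=x,S=y) over the conditioning event gives 70/17.
E[S^2 | R ≤ 3] = (70/17) / (7/17) = 10.

10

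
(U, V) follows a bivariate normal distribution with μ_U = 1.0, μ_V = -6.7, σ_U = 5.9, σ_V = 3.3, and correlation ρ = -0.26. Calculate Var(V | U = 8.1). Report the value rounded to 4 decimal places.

For a bivariate normal, Var(V | U=x) = σ_V²(1 − ρ²).
Var(V | U=8.1) = (3.3)²·(1 − (-0.26)²) = 10.89·0.9324 = 10.1538.

10.1538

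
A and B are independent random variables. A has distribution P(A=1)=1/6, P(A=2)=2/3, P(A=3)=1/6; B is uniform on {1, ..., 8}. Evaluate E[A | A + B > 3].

43/21

P(A + B > 3) = 7/8.
Summing A·P(x,y) over outcomes with A + B > 3 gives 43/24.
E[A | A + B > 3] = (43/24) / (7/8) = 43/21.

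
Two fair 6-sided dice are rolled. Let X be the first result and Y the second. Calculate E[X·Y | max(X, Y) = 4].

Outcomes with max(X, Y) = 4: (1,4), (2,4), (3,4), (4,1), (4,2), (4,3), (4,4), each with probability 1/36.
E[X·Y | max(X, Y) = 4] = (4 + 8 + 12 + 4 + 8 + 12 + 16) / 7 = 64/7.

64/7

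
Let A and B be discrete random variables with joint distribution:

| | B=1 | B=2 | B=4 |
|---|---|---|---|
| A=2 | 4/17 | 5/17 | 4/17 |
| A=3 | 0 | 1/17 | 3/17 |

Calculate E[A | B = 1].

2

P(B = 1) = 4/17.
Summing A·P(A=x,B=y) over the conditioning event gives 8/17.
E[A | B = 1] = (8/17) / (4/17) = 2.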